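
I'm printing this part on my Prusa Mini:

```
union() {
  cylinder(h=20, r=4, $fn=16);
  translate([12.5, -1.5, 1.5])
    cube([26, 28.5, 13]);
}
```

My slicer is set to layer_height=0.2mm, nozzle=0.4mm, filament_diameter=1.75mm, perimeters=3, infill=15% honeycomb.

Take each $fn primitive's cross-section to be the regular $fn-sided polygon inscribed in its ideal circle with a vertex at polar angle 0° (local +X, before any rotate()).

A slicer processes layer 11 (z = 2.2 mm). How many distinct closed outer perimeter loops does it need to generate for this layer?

2

At z = 2.2 mm: the cylinder: section is a regular 16-gon, circumradius r=4; the cube at (12.5, -1.5) is present — its section is the full 26×28.5 rectangle; Combining (union): the 2 present regions are separate (no shared area or edge), so areas and boundary lengths simply add and each stays a separate island — 2 connected regions. The result has 2 disconnected regions.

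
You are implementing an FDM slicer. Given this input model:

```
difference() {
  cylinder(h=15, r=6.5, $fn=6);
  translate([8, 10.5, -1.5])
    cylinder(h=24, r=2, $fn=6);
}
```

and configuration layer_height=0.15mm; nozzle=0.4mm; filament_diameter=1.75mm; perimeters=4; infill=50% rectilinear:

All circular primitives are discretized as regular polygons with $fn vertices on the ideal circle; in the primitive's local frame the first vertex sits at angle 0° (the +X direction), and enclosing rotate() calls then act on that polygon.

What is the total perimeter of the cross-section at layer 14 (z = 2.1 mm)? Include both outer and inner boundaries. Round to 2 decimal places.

At z = 2.1 mm: the cylinder: section is a regular 6-gon, circumradius r=6.5 (perimeter = 2·6·6.500·sin(180°/6) = 39.00 mm); the cylinder at (8, 10.5): section is a regular 6-gon, circumradius r=2 (perimeter = 2·6·2.000·sin(180°/6) = 12.00 mm); After the difference (first − rest): starting from the r=6.5 cylinder, the r=2 cylinder at (8, 10.5) misses the remaining region (no effect) — boundary = 39.00 mm. Overall, the cross-section is a single solid region. Total boundary length (outer) = 39.00 mm.

39.00 mm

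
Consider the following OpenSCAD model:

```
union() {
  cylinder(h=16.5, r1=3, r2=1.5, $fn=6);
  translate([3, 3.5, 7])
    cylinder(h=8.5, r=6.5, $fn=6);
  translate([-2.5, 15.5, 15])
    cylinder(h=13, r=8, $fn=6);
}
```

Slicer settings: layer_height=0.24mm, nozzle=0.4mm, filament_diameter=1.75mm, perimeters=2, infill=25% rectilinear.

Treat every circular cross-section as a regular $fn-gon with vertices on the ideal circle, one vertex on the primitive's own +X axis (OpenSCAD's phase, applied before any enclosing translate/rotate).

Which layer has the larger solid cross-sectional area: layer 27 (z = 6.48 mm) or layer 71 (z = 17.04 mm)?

Layer 27 (z = 6.48): the cone contributes a regular 6-gon of circumradius 2.411 (interpolated between r1=3 and r2=1.5 at t=0.393) (area = (6/2)·2.411²·sin(360°/6) = 15.10 mm²); the cylinder at (3, 3.5) does not reach this height (z outside [7, 15.5]); the cylinder at (-2.5, 15.5) is absent (z outside [15, 28]); Taking the union: only the cone is present, so the union is just that shape — area = 15.10 mm². So its area = 15.10 mm². Layer 71 (z = 17.04): the cone is not intersected at this z (z outside [0, 16.5]); the cylinder at (3, 3.5) is absent (z outside [7, 15.5]); the cylinder at (-2.5, 15.5): section is a regular 6-gon, circumradius r=8 (area = (6/2)·8.000²·sin(360°/6) = 166.28 mm²); Combining (union): only the r=8 cylinder at (-2.5, 15.5) is present, so the union is just that shape — area = 166.28 mm². So its area = 166.28 mm². Layer 71 is larger (166.28 vs 15.10 mm²).

layer 71 (z = 17.04 mm)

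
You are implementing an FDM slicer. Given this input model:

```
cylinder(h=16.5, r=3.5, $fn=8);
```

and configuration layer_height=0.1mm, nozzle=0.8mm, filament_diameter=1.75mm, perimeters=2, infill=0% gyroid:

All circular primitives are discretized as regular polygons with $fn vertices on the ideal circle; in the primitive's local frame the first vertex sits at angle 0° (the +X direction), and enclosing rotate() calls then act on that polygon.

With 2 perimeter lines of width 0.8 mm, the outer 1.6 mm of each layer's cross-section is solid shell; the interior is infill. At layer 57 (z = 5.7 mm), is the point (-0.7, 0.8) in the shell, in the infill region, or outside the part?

infill

At z = 5.7 mm: the r=3.5 cylinder gives a regular 8-gon of circumradius 3.5 (constant along its height). Overall, the cross-section is a single solid region. The nearest boundary edge runs (0.00, 3.50)→(-2.47, 2.47); distance from the point to it = 2.23 mm. The point is inside the cross-section and 2.23 mm from the nearest boundary — more than the 1.6 mm shell width (2 × 0.8), so it's in the infill interior.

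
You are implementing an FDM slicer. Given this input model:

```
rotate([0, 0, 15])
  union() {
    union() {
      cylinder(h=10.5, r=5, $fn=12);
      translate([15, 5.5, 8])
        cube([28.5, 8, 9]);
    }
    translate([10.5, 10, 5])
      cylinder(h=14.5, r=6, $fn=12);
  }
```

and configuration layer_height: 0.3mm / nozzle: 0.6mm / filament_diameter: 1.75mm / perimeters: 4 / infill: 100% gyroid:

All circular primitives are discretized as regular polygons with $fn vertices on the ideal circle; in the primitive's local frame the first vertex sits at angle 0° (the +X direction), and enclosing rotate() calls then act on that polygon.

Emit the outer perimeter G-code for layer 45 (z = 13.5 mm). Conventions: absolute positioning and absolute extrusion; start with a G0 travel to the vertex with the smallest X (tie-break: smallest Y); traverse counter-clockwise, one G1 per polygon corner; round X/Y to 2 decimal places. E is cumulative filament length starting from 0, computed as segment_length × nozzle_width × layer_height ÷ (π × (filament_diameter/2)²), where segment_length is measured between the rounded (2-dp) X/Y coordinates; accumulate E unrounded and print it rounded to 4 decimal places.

G0 X1.76 Y10.82 Z13.50
G1 X3.31 Y8.13 E0.2323
G1 X6.00 Y6.58 E0.4647
G1 X9.11 Y6.58 E0.6974
G1 X11.80 Y8.13 E0.9297
G1 X12.86 Y9.97 E1.0887
G1 X13.07 Y9.19 E1.1491
G1 X40.59 Y16.57 E3.2813
G1 X38.52 Y24.30 E3.8802
G1 X11.18 Y16.97 E5.9985
G1 X9.11 Y18.17 E6.1775
G1 X6.00 Y18.17 E6.4102
G1 X3.31 Y16.62 E6.6426
G1 X1.76 Y13.93 E6.8749
G1 X1.76 Y10.82 E7.1077

At z = 13.5 mm: the cylinder is not intersected at this z (z outside [0, 10.5]); the cube at (15, 5.5) (footprint 28.5×8) is included at this height; Combining (union): only the 28.5×8 cube at (15, 5.5) is present, so the union is just that shape — 1 connected region; the r=6 cylinder at (10.5, 10) gives a regular 12-gon of circumradius 6 (constant along its height); Merging all regions: the regions partially overlap (shared area 7.05 mm²), so overlapping operands fuse into one piece — 1 connected region; (rotated 15° about Z; rotation is an isometry so areas/perimeters/island counts are preserved). The outline is a single polygon with 14 vertices. Extrusion per mm of travel: 0.6 × 0.3 / (π × 0.875²) = 0.074835. Accumulating E over each segment gives final E = 7.1077.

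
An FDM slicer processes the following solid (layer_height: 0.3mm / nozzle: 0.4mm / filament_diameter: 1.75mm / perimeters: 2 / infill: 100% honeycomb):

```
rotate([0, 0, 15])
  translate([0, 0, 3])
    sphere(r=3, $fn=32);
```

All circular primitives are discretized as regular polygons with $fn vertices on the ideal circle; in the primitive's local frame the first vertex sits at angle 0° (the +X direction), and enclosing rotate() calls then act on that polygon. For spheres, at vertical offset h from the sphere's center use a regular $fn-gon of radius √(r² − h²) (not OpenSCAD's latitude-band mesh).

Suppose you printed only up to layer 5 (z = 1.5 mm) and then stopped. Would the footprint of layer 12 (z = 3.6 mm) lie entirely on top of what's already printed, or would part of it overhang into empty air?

Compare the two slices. At z = 1.5: the r=3 sphere slices to a regular 32-gon of circumradius 2.598 (√(r²−h²) with h=1.5 from center) (area = (32/2)·2.598²·sin(360°/32) = 21.07 mm²); (rotated 15° about Z; rotation is an isometry so areas/perimeters/island counts are preserved). At z = 3.6: the sphere: section is a regular 32-gon, circumradius = √(r²−h²) = √(3²−0.6²) = 2.939 (area = (32/2)·2.939²·sin(360°/32) = 26.97 mm²); (whole slice rotated 15° about Z — lengths, areas and connectivity unchanged). Checking containment: at z = 3.6 the cross-section extends beyond the z = 1.5 cross-section by about 5.90 mm².

part overhangs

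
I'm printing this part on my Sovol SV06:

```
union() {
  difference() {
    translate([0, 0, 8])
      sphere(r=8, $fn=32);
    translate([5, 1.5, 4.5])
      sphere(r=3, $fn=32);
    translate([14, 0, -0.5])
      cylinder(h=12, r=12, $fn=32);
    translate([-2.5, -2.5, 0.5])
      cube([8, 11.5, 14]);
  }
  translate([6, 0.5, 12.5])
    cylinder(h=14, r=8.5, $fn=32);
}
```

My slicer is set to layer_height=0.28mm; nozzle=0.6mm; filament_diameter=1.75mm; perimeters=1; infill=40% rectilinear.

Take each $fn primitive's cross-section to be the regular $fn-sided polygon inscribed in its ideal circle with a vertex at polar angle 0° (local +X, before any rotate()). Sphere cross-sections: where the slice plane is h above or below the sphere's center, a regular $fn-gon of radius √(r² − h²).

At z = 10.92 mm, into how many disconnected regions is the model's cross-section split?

At z = 10.92 mm: the sphere: section is a regular 32-gon, circumradius = √(r²−h²) = √(8²−2.92²) = 7.448; the sphere at (5, 1.5) is not intersected at this z (|z−center|=6.420 > r=3); the cylinder at (14, 0): section is a regular 32-gon, circumradius r=12; the cube at (-2.5, -2.5) (footprint 8×11.5) is included at this height; After the difference (first − rest): starting from the r=8 sphere, the r=12 cylinder at (14, 0) partially overlaps it — only the 47.61 mm² overlap (of its 449.49 mm²) is removed, clipping the outline; the 8×11.5 cube at (-2.5, -2.5) partially overlaps it — only the 49.24 mm² overlap (of its 92.00 mm²) is removed, clipping the outline — 1 connected region; the cylinder at (6, 0.5) is not intersected at this z (z outside [12.5, 26.5]); Combining (union): only that combined region is present, so the union is just that shape — 1 connected region. The result has 1 disconnected region.

1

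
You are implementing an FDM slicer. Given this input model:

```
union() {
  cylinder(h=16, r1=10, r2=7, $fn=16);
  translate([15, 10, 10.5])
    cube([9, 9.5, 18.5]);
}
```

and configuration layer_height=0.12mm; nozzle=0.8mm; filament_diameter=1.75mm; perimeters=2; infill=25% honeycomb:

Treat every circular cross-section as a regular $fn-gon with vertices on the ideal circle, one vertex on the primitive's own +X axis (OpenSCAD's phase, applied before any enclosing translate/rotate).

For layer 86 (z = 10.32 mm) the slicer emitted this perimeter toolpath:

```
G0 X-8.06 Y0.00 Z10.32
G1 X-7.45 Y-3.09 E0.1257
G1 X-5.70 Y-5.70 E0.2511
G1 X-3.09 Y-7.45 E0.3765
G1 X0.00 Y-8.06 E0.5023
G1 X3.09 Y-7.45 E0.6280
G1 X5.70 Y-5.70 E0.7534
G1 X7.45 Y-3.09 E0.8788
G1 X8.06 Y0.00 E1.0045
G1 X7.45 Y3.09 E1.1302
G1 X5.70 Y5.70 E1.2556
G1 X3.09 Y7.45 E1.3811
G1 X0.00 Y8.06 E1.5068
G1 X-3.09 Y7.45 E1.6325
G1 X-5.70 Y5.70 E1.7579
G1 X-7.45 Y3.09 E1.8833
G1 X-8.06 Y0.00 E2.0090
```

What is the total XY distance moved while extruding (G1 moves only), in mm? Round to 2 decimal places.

50.34 mm

Sum the Euclidean lengths of each G1 segment: total = 50.34 mm.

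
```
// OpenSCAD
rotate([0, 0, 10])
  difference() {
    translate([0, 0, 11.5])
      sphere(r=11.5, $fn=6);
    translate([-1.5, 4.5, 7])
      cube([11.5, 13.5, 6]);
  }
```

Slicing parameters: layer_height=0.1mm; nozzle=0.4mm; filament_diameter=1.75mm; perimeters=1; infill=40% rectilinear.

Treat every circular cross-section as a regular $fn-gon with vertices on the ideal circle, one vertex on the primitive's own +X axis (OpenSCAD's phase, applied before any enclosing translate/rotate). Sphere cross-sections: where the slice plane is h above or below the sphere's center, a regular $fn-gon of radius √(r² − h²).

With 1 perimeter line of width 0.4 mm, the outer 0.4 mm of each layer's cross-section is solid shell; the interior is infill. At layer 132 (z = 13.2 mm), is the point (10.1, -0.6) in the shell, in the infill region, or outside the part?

At z = 13.2 mm: the r=11.5 sphere contributes a regular 6-gon of circumradius √(11.5²−1.7²) = 11.374; the cube at (-1.5, 4.5) does not reach this height (z outside [7, 13]); Subtracting the remaining from the first: none of the subtracted shapes is present at this height, so the r=11.5 sphere is unchanged — 1 connected region; (rotated 10° about Z; rotation is an isometry so areas/perimeters/island counts are preserved). Overall, the cross-section is a single solid region. Undo the 10° rotation: the query point maps to (9.842, -2.345) in the un-rotated model frame. The nearest boundary edge runs (5.69, -9.85)→(11.37, 0.00); distance from the point to it = 0.15 mm. The point is inside the cross-section, 0.15 mm from the nearest boundary — within the 0.4 mm shell band (1 × 0.4).

shell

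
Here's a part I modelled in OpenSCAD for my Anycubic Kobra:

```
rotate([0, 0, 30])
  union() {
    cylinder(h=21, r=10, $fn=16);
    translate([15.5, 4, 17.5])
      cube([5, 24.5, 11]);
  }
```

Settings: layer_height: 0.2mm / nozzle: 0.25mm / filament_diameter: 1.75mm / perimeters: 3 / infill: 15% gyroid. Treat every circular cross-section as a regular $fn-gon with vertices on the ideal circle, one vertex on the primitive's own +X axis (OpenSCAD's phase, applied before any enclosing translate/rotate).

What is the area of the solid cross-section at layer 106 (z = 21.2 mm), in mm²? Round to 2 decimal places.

At z = 21.2 mm: the cylinder is not intersected at this z (z outside [0, 21]); the cube at (15.5, 4) (footprint 5×24.5) is included at this height (area 122.50 mm²); Merging all regions: only the 5×24.5 cube at (15.5, 4) is present, so the union is just that shape — area = 122.50 mm²; (rotated 30° about Z; rotation is an isometry so areas/perimeters/island counts are preserved). Overall, the cross-section is a single solid region. Net area = 122.50 mm².

122.50 mm²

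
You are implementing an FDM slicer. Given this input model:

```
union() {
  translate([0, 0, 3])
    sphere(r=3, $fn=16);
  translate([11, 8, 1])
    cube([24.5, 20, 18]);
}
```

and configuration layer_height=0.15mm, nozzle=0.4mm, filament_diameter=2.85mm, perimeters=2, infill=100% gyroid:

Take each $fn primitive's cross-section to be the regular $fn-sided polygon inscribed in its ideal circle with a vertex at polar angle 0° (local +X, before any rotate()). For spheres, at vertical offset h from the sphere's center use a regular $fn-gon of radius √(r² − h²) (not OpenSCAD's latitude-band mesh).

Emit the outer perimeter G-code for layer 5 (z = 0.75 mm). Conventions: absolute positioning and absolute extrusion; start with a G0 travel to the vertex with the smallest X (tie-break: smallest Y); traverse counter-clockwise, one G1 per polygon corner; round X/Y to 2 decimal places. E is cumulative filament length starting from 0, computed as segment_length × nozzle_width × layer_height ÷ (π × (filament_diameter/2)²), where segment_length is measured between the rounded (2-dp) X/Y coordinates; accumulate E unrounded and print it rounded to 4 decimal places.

G0 X-1.98 Y0.00 Z0.75
G1 X-1.83 Y-0.76 E0.0073
G1 X-1.40 Y-1.40 E0.0145
G1 X-0.76 Y-1.83 E0.0218
G1 X0.00 Y-1.98 E0.0291
G1 X0.76 Y-1.83 E0.0364
G1 X1.40 Y-1.40 E0.0436
G1 X1.83 Y-0.76 E0.0509
G1 X1.98 Y0.00 E0.0582
G1 X1.83 Y0.76 E0.0654
G1 X1.40 Y1.40 E0.0727
G1 X0.76 Y1.83 E0.0799
G1 X0.00 Y1.98 E0.0872
G1 X-0.76 Y1.83 E0.0945
G1 X-1.40 Y1.40 E0.1018
G1 X-1.83 Y0.76 E0.1090
G1 X-1.98 Y0.00 E0.1163

At z = 0.75 mm: the r=3 sphere contributes a regular 16-gon of circumradius √(3²−2.25²) = 1.984; the cube at (11, 8) is absent (z outside [1, 19]); Combining (union): only the r=3 sphere is present, so the union is just that shape — 1 connected region. The outline is a single polygon with 16 vertices. Extrusion per mm of travel: 0.4 × 0.15 / (π × 1.425²) = 0.009405. Accumulating E over each segment gives final E = 0.1163.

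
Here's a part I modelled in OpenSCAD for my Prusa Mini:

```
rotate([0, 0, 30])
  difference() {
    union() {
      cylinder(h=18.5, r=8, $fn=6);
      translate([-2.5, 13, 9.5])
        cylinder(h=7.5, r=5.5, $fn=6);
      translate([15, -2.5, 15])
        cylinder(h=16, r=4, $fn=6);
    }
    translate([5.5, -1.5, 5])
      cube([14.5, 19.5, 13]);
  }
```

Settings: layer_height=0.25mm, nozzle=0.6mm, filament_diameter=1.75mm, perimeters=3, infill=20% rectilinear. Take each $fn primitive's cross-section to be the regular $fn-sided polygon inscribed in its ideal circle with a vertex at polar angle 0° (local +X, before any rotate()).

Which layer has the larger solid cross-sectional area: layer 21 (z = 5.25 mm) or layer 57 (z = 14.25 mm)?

layer 57 (z = 14.25 mm)

Layer 21 (z = 5.25): the r=8 cylinder contributes a regular 6-gon of circumradius 8 (area = (6/2)·8.000²·sin(360°/6) = 166.28 mm²); the cylinder at (-2.5, 13) is not intersected at this z (z outside [9.5, 17]); the cylinder at (15, -2.5) does not reach this height (z outside [15, 31]); Combining (union): only the r=8 cylinder is present, so the union is just that shape — area = 166.28 mm²; the 14.5×19.5 cube at (5.5, -1.5) contributes its full rectangle (area 282.75 mm²); After the difference (first − rest): starting from that combined region (166.28 mm²), the 14.5×19.5 cube at (5.5, -1.5) partially overlaps it — only the 8.51 mm² overlap (of its 282.75 mm²) is removed, clipping the outline — area = 157.76 mm²; (rotated 30° about Z; rotation is an isometry so areas/perimeters/island counts are preserved). So its area = 157.76 mm². Layer 57 (z = 14.25): the r=8 cylinder contributes a regular 6-gon of circumradius 8 (area = (6/2)·8.000²·sin(360°/6) = 166.28 mm²); the r=5.5 cylinder at (-2.5, 13) gives a regular 6-gon of circumradius 5.5 (constant along its height) (area = (6/2)·5.500²·sin(360°/6) = 78.59 mm²); the cylinder at (15, -2.5) is not intersected at this z (z outside [15, 31]); Merging all regions: the 2 present regions are separate (no shared area or edge), so areas and boundary lengths simply add and each stays a separate island — area = 244.87 mm²; the cube at (5.5, -1.5) is present — its section is the full 14.5×19.5 rectangle (area 282.75 mm²); Taking the first minus the rest: starting from the result so far (244.87 mm²), the 14.5×19.5 cube at (5.5, -1.5) partially overlaps it — only the 8.51 mm² overlap (of its 282.75 mm²) is removed, clipping the outline — area = 236.36 mm²; (rotated 30° about Z; rotation is an isometry so areas/perimeters/island counts are preserved). So its area = 236.36 mm². Layer 57 is larger (236.36 vs 157.76 mm²).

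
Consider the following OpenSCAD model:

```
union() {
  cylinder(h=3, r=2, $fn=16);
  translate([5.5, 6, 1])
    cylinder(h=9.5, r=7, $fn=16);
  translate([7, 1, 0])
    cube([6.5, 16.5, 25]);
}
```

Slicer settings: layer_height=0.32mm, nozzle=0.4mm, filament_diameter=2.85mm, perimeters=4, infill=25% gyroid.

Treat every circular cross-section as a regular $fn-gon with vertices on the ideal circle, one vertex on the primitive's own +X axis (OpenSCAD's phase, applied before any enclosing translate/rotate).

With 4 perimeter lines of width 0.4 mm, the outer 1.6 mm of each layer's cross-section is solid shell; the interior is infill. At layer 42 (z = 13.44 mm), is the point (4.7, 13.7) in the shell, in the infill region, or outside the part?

At z = 13.44 mm: the cylinder is not intersected at this z (z outside [0, 3]); the cylinder at (5.5, 6) does not reach this height (z outside [1, 10.5]); the cube at (7, 1) is present — its section is the full 6.5×16.5 rectangle; Combining (union): only the 6.5×16.5 cube at (7, 1) is present, so the union is just that shape — 1 connected region. Overall, the cross-section is a single solid region. The nearest boundary edge runs (7.00, 17.50)→(7.00, 1.00); distance from the point to it = 2.30 mm. The point is not inside any of the regions above, so it lies outside the cross-section (2.30 mm from the nearest boundary).

outside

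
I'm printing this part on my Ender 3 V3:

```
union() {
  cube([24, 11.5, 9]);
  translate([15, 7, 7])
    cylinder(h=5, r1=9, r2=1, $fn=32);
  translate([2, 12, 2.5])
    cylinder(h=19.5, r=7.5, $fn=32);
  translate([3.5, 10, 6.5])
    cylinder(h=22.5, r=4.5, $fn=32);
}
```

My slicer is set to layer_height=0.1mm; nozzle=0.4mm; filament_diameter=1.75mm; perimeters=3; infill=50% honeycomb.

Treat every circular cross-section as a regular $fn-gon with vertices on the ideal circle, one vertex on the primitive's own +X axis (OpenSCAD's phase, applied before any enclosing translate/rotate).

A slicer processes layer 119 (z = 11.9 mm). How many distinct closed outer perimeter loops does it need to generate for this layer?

At z = 11.9 mm: the cube does not reach this height (z outside [0, 9]); the cone at (15, 7): at t=0.980 of its height the radius interpolates to r₁+(r₂−r₁)t = 1.160, giving a regular 32-gon of that circumradius; the cylinder at (2, 12): section is a regular 32-gon, circumradius r=7.5; the r=4.5 cylinder at (3.5, 10) contributes a regular 32-gon of circumradius 4.5; Merging all regions: the regions partially overlap (shared area 63.21 mm²), so overlapping operands fuse into one piece — 2 connected regions. The result has 2 disconnected regions.

2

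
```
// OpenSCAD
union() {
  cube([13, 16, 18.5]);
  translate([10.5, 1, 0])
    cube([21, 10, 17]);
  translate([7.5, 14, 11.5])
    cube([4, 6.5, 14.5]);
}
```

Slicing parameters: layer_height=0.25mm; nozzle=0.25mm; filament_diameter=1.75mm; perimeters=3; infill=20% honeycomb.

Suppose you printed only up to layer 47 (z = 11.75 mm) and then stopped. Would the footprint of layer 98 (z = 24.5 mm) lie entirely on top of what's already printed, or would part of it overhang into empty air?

entirely on top

Compare the two slices. At z = 11.75: the cube (footprint 13×16) is included at this height (area 208.00 mm²); the 21×10 cube at (10.5, 1) contributes its full rectangle (area 210.00 mm²); the cube at (7.5, 14) (footprint 4×6.5) is included at this height (area 26.00 mm²); Combining (union): the regions partially overlap — summed areas 444.00 mm² minus the doubly-counted overlap 33.00 mm² gives 411.00 mm² — area = 411.00 mm². At z = 24.5: the cube does not reach this height (z outside [0, 18.5]); the cube at (10.5, 1) is not intersected at this z (z outside [0, 17]); the 4×6.5 cube at (7.5, 14) contributes its full rectangle (area 26.00 mm²); Taking the union: only the 4×6.5 cube at (7.5, 14) is present, so the union is just that shape — area = 26.00 mm². Checking containment: the cross-section at z = 24.5 is a subset of the cross-section at z = 11.75.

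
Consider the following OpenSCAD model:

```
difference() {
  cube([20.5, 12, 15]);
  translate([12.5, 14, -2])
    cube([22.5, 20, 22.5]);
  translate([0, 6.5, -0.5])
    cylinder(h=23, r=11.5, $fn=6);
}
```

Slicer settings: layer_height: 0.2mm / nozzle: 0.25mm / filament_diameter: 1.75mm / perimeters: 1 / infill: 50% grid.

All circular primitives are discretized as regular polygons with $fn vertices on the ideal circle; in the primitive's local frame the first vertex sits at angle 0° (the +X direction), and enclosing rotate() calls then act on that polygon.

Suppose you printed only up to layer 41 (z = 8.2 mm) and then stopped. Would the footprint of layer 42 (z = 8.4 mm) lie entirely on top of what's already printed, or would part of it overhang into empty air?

Compare the two slices. At z = 8.2: the cube (footprint 20.5×12) is included at this height (area 246.00 mm²); the cube at (12.5, 14) is present — its section is the full 22.5×20 rectangle (area 450.00 mm²); the r=11.5 cylinder at (0, 6.5) contributes a regular 6-gon of circumradius 11.5 (area = (6/2)·11.500²·sin(360°/6) = 343.60 mm²); Subtracting the remaining from the first: starting from the 20.5×12 cube (246.00 mm²), the 22.5×20 cube at (12.5, 14) misses the remaining region (no effect); the r=11.5 cylinder at (0, 6.5) partially overlaps it — only the 117.07 mm² overlap (of its 343.60 mm²) is removed, clipping the outline — area = 128.93 mm². At z = 8.4: the cube (footprint 20.5×12) is included at this height (area 246.00 mm²); the cube at (12.5, 14) is present — its section is the full 22.5×20 rectangle (area 450.00 mm²); the r=11.5 cylinder at (0, 6.5) gives a regular 6-gon of circumradius 11.5 (constant along its height) (area = (6/2)·11.500²·sin(360°/6) = 343.60 mm²); Taking the first minus the rest: starting from the 20.5×12 cube (246.00 mm²), the 22.5×20 cube at (12.5, 14) misses the remaining region (no effect); the r=11.5 cylinder at (0, 6.5) partially overlaps it — only the 117.07 mm² overlap (of its 343.60 mm²) is removed, clipping the outline — area = 128.93 mm². Checking containment: the cross-section at z = 8.4 is a subset of the cross-section at z = 8.2.

entirely on top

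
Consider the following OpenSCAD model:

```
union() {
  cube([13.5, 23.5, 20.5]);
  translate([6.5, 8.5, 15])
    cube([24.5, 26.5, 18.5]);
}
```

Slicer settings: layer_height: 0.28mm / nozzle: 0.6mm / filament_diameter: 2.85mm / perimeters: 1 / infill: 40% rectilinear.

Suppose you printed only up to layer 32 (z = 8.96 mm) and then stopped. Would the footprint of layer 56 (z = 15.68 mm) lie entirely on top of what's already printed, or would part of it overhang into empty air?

part overhangs

Compare the two slices. At z = 8.96: the cube (footprint 13.5×23.5) is included at this height (area 317.25 mm²); the cube at (6.5, 8.5) does not reach this height (z outside [15, 33.5]); Merging all regions: only the 13.5×23.5 cube is present, so the union is just that shape — area = 317.25 mm². At z = 15.68: the 13.5×23.5 cube contributes its full rectangle (area 317.25 mm²); the 24.5×26.5 cube at (6.5, 8.5) contributes its full rectangle (area 649.25 mm²); Merging all regions: the regions partially overlap — summed areas 966.50 mm² minus the doubly-counted overlap 105.00 mm² gives 861.50 mm² — area = 861.50 mm². Checking containment: at z = 15.68 the cross-section extends beyond the z = 8.96 cross-section by about 544.25 mm².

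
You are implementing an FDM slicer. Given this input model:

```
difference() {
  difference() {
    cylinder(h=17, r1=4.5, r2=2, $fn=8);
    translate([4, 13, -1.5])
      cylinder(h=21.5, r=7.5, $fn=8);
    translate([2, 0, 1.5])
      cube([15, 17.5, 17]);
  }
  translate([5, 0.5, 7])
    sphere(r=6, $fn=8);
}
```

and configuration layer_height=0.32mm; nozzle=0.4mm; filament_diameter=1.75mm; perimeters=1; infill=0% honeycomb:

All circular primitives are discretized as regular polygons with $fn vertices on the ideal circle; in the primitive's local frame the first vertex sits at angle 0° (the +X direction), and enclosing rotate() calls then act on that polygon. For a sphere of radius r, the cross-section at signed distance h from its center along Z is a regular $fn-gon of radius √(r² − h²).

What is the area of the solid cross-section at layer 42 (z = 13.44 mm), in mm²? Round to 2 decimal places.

17.68 mm²

At z = 13.44 mm: the cone (r1=4.5→r2=2) has section circumradius 2.524 here — a regular 8-gon (area = (8/2)·2.524²·sin(360°/8) = 18.01 mm²); the cylinder at (4, 13): section is a regular 8-gon, circumradius r=7.5 (area = (8/2)·7.500²·sin(360°/8) = 159.10 mm²); the cube at (2, 0) (footprint 15×17.5) is included at this height (area 262.50 mm²); Subtracting the remaining from the first: starting from the cone (18.01 mm²), the r=7.5 cylinder at (4, 13) misses the remaining region (no effect); the 15×17.5 cube at (2, 0) partially overlaps it — only the 0.33 mm² overlap (of its 262.50 mm²) is removed, clipping the outline — area = 17.68 mm²; the sphere at (5, 0.5) does not reach this height (|z−center|=6.440 > r=6); Taking the first minus the rest: none of the subtracted shapes is present at this height, so that combined region is unchanged — area = 17.68 mm². Overall, the cross-section is a single solid region. Net area = 17.68 mm².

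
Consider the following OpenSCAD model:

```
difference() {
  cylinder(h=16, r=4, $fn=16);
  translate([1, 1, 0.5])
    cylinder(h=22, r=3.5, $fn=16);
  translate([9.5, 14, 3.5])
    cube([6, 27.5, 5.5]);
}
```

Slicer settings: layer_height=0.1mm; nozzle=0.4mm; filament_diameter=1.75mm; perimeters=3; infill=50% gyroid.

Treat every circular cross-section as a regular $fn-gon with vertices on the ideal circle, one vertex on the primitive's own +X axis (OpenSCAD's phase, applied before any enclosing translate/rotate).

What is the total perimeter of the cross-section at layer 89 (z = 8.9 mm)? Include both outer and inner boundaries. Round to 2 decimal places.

28.84 mm

At z = 8.9 mm: the r=4 cylinder contributes a regular 16-gon of circumradius 4 (perimeter = 2·16·4.000·sin(180°/16) = 24.97 mm); the r=3.5 cylinder at (1, 1) contributes a regular 16-gon of circumradius 3.5 (perimeter = 2·16·3.500·sin(180°/16) = 21.85 mm); the 6×27.5 cube at (9.5, 14) contributes its full rectangle (perimeter 67.00 mm); Taking the first minus the rest: starting from the r=4 cylinder, the r=3.5 cylinder at (1, 1) partially overlaps it — only the 32.17 mm² overlap (of its 37.50 mm²) is removed, clipping the outline; the 6×27.5 cube at (9.5, 14) misses the remaining region (no effect) — boundary = 28.84 mm. Overall, the cross-section is a single solid region. Total boundary length (outer) = 28.84 mm.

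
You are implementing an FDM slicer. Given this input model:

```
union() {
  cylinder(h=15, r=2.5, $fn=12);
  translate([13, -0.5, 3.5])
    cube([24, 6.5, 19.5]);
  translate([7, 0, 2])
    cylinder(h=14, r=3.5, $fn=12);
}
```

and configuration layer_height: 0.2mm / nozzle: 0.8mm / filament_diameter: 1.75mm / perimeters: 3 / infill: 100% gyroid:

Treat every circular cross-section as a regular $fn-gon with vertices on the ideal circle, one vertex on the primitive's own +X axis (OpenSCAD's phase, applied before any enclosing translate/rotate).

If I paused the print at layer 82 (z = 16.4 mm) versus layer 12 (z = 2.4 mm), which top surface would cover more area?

layer 82 (z = 16.4 mm)

Layer 82 (z = 16.4): the cylinder is not intersected at this z (z outside [0, 15]); the cube at (13, -0.5) (footprint 24×6.5) is included at this height (area 156.00 mm²); the cylinder at (7, 0) is absent (z outside [2, 16]); Combining (union): only the 24×6.5 cube at (13, -0.5) is present, so the union is just that shape — area = 156.00 mm². So its area = 156.00 mm². Layer 12 (z = 2.4): the r=2.5 cylinder contributes a regular 12-gon of circumradius 2.5 (area = (12/2)·2.500²·sin(360°/12) = 18.75 mm²); the cube at (13, -0.5) does not reach this height (z outside [3.5, 23]); the r=3.5 cylinder at (7, 0) gives a regular 12-gon of circumradius 3.5 (constant along its height) (area = (12/2)·3.500²·sin(360°/12) = 36.75 mm²); Merging all regions: the 2 present regions are separate (no shared area or edge), so areas and boundary lengths simply add and each stays a separate island — area = 55.50 mm². So its area = 55.50 mm². Layer 82 is larger (156.00 vs 55.50 mm²).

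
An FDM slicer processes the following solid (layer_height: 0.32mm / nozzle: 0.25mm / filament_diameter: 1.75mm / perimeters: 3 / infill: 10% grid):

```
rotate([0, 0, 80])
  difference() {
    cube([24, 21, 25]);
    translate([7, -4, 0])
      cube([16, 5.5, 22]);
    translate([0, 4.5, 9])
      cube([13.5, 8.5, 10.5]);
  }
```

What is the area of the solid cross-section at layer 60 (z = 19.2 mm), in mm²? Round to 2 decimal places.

At z = 19.2 mm: the 24×21 cube contributes its full rectangle (area 504.00 mm²); the 16×5.5 cube at (7, -4) contributes its full rectangle (area 88.00 mm²); the cube at (0, 4.5) (footprint 13.5×8.5) is included at this height (area 114.75 mm²); Taking the first minus the rest: starting from the 24×21 cube (504.00 mm²), the 16×5.5 cube at (7, -4) partially overlaps it — only the 24.00 mm² overlap (of its 88.00 mm²) is removed, clipping the outline; the 13.5×8.5 cube at (0, 4.5) lies inside it touching the edge (removes its full 114.75 mm²) — area = 365.25 mm²; (whole slice rotated 80° about Z — lengths, areas and connectivity unchanged). Overall, the cross-section is a single solid region. Net area = 365.25 mm².

365.25 mm²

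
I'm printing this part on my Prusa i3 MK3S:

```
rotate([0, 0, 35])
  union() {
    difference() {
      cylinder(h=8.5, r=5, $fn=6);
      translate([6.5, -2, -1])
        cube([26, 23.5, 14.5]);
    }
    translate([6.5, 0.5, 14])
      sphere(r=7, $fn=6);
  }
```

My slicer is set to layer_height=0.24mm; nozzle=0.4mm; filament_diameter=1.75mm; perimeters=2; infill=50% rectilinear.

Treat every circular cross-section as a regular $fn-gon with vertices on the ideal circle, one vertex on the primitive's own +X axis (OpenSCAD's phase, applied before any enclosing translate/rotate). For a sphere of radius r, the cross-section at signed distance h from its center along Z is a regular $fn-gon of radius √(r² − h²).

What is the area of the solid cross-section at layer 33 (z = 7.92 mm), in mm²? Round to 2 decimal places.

92.93 mm²

At z = 7.92 mm: the r=5 cylinder gives a regular 6-gon of circumradius 5 (constant along its height) (area = (6/2)·5.000²·sin(360°/6) = 64.95 mm²); the cube at (6.5, -2) (footprint 26×23.5) is included at this height (area 611.00 mm²); After the difference (first − rest): starting from the r=5 cylinder (64.95 mm²), the 26×23.5 cube at (6.5, -2) misses the remaining region (no effect) — area = 64.95 mm²; the sphere at (6.5, 0.5): section is a regular 6-gon, circumradius = √(r²−h²) = √(7²−6.08²) = 3.469 (area = (6/2)·3.469²·sin(360°/6) = 31.26 mm²); Taking the union: the regions partially overlap — summed areas 96.22 mm² minus the doubly-counted overlap 3.29 mm² gives 92.93 mm² — area = 92.93 mm²; (rotated 35° about Z; rotation is an isometry so areas/perimeters/island counts are preserved). Overall, the cross-section is a single solid region. Net area = 92.93 mm².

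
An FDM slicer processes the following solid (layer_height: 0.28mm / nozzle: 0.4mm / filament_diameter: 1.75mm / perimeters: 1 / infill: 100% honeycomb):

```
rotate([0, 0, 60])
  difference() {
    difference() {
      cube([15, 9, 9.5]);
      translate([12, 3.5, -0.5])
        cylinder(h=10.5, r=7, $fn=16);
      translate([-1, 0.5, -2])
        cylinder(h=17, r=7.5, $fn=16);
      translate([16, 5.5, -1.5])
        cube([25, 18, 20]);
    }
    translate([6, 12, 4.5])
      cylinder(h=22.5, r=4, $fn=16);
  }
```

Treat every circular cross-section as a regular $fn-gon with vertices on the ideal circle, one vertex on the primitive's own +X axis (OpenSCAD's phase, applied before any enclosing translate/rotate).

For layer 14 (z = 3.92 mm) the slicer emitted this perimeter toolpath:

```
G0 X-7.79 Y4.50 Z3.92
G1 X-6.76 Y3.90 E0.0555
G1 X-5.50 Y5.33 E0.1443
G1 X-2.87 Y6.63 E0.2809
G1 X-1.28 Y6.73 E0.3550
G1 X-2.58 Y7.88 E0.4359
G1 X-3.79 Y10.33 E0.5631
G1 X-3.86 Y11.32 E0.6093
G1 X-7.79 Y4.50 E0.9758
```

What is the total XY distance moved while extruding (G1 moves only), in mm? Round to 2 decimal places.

Sum the Euclidean lengths of each G1 segment: total = 20.96 mm.

20.96 mm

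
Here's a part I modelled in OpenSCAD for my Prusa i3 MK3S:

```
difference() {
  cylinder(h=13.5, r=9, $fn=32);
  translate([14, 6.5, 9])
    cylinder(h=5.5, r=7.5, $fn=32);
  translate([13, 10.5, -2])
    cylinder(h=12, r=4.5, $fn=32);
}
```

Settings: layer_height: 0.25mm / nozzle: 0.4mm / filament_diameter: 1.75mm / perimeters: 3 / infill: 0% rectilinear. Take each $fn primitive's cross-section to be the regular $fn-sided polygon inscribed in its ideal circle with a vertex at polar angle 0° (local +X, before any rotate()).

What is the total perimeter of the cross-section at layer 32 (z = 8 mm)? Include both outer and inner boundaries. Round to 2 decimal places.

56.46 mm

At z = 8 mm: the r=9 cylinder contributes a regular 32-gon of circumradius 9 (perimeter = 2·32·9.000·sin(180°/32) = 56.46 mm); the cylinder at (14, 6.5) is not intersected at this z (z outside [9, 14.5]); the r=4.5 cylinder at (13, 10.5) contributes a regular 32-gon of circumradius 4.5 (perimeter = 2·32·4.500·sin(180°/32) = 28.23 mm); Subtracting the remaining from the first: starting from the r=9 cylinder, the r=4.5 cylinder at (13, 10.5) misses the remaining region (no effect) — boundary = 56.46 mm. Overall, the cross-section is a single solid region. Total boundary length (outer) = 56.46 mm.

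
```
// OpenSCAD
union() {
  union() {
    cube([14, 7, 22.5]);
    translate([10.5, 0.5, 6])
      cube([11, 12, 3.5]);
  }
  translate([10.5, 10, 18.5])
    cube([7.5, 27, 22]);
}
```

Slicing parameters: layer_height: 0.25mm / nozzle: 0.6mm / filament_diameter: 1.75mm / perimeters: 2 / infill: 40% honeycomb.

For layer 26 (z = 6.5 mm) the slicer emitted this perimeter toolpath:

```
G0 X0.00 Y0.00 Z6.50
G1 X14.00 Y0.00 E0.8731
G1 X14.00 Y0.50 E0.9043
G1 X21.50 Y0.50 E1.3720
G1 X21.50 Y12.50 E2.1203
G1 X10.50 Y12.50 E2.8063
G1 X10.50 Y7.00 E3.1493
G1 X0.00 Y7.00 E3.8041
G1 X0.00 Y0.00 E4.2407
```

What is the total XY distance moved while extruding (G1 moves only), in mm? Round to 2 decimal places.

68.00 mm

Sum the Euclidean lengths of each G1 segment: total = 68.00 mm.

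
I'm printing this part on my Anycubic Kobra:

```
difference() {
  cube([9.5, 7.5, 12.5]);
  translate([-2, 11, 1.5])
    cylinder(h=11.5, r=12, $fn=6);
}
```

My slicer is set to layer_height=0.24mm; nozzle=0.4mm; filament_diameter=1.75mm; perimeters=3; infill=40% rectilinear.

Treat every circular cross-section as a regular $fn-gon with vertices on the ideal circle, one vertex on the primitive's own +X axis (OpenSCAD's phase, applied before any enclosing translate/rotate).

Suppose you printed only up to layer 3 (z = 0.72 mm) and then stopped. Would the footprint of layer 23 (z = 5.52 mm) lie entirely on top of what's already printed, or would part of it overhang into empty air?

Compare the two slices. At z = 0.72: the cube (footprint 9.5×7.5) is included at this height (area 71.25 mm²); the cylinder at (-2, 11) does not reach this height (z outside [1.5, 13]); Subtracting the remaining from the first: none of the subtracted shapes is present at this height, so the 9.5×7.5 cube is unchanged — area = 71.25 mm². At z = 5.52: the cube (footprint 9.5×7.5) is included at this height (area 71.25 mm²); the r=12 cylinder at (-2, 11) gives a regular 6-gon of circumradius 12 (constant along its height) (area = (6/2)·12.000²·sin(360°/6) = 374.12 mm²); Taking the first minus the rest: starting from the 9.5×7.5 cube (71.25 mm²), the r=12 cylinder at (-2, 11) partially overlaps it — only the 41.28 mm² overlap (of its 374.12 mm²) is removed, clipping the outline — area = 29.97 mm². Checking containment: the cross-section at z = 5.52 is a subset of the cross-section at z = 0.72.

entirely on top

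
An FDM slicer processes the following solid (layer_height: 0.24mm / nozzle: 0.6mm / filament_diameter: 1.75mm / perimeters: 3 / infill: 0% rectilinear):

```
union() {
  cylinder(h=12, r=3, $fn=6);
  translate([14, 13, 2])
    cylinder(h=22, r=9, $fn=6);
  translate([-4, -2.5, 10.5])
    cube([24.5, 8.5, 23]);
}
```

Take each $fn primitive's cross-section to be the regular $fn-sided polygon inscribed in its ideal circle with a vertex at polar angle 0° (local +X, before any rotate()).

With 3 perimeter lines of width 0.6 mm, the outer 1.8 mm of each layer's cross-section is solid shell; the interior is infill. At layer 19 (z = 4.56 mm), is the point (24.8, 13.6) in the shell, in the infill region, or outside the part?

outside

At z = 4.56 mm: the cylinder: section is a regular 6-gon, circumradius r=3; the r=9 cylinder at (14, 13) contributes a regular 6-gon of circumradius 9; the cube at (-4, -2.5) is not intersected at this z (z outside [10.5, 33.5]); Merging all regions: the 2 present regions are separate (no shared area or edge), so areas and boundary lengths simply add and each stays a separate island — 2 connected regions. Overall, the cross-section has 2 separate islands. The nearest boundary edge runs (18.50, 20.79)→(23.00, 13.00); distance from the point to it = 1.90 mm. The point is not inside any of the regions above, so it lies outside the cross-section (1.90 mm from the nearest boundary).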